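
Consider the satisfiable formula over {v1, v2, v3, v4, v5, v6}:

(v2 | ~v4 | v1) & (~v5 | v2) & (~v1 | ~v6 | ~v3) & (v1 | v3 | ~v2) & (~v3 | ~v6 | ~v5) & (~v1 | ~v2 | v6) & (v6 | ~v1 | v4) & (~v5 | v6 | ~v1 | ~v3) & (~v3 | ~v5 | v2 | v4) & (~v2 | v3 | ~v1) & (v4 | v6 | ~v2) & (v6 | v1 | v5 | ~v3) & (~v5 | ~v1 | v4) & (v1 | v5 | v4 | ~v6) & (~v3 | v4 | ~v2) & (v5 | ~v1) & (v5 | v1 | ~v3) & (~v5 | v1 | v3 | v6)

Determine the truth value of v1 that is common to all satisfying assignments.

False

Suppose v1 = 1.
(v5) alone gives v5 = 1.
(v2) alone gives v2 = 1.
(v6) alone gives v6 = 1.
(~v3) alone gives v3 = 0.
But (v3) is also a unit clause — contradiction.
So every satisfying assignment has v1 = False.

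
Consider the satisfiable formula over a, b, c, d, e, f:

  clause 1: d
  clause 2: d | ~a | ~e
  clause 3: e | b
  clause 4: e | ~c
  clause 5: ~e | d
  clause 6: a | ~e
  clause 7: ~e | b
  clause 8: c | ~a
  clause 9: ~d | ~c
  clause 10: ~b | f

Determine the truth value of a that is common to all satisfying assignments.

Suppose a = 1.
(d) alone gives d = 1.
(c) alone gives c = 1.
But (~c) is also a unit clause — contradiction.
So every satisfying assignment has a = False.

False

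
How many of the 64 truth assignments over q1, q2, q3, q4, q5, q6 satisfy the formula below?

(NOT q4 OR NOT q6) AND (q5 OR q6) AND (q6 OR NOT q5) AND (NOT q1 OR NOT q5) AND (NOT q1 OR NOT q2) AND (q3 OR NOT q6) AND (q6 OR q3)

There are 2^6 = 64 truth assignments over (q1, q2, q3, q4, q5, q6).
Split on q2. With q2 = true, the clauses containing q2 are satisfied and NOT q2 drops from the rest; 2 of the 2^5 = 32 assignments to the other variables satisfy what remains.
With q2 = false, by the same count on the reduced clause set, 3 assignments work.
(One model: q1=F, q2=F, q3=T, q4=F, q5=F, q6=T.)
Total: 2 + 3 = 5.

5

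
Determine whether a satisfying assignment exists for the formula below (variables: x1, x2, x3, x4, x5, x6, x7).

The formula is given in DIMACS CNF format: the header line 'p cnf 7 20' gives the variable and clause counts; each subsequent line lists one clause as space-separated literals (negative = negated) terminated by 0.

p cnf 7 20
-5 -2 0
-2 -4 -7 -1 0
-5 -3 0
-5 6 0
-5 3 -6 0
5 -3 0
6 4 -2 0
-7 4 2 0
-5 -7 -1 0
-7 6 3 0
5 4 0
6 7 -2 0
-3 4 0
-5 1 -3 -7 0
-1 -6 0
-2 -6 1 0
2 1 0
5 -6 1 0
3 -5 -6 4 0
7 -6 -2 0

Yes, satisfiable

Suppose x5 = False.
From the singleton clause (¬x3), x3 = False.
From the singleton clause (x4), x4 = True.
Suppose x7 = False.
Suppose x6 = False.
From the singleton clause (¬x2), x2 = False.
From the singleton clause (x1), x1 = True.
All clauses are satisfied.
A satisfying assignment: x1: True,  x2: False,  x3: False,  x4: True,  x5: False,  x6: False,  x7: False.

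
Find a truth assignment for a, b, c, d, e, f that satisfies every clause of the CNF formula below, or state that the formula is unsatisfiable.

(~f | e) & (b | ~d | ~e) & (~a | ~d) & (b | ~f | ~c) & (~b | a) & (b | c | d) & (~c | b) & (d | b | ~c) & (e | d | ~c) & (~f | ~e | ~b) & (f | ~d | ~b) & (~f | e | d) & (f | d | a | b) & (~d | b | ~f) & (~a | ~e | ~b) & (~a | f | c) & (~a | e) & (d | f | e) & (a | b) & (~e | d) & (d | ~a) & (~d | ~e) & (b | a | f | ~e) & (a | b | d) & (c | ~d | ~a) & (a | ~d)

Branch on f: set f = 0.
Branch on a: set a = 0.
The clause (~b) is unit, so b = 0.
That conflicts with the unit clause (b).
Backtrack on a: now try a = 1.
The clause (~d) is unit, so d = 0.
That conflicts with the unit clause (d).
Both values of a lead to a conflict.
Backtrack on f: now try f = 1.
The clause (e) is unit, so e = 1.
The clause (~b) is unit, so b = 0.
The clause (~d) is unit, so d = 0.
That conflicts with the unit clause (d).
Both values of f lead to a conflict.

UNSATISFIABLE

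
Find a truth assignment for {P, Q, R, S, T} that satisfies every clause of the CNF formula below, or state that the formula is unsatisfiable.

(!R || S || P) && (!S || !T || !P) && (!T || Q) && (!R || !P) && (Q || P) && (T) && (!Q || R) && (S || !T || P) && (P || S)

Unit clause (T) forces T = true.
Unit clause (Q) forces Q = true.
Unit clause (R) forces R = true.
Unit clause (!P) forces P = false.
Unit clause (S) forces S = true.
All clauses are satisfied.

P=false, Q=true, R=true, S=true, T=true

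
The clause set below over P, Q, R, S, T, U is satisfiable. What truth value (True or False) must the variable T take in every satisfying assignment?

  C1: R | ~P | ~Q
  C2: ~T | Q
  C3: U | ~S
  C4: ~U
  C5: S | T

True

Suppose T = 0.
From the singleton clause (~U), U = 0.
From the singleton clause (~S), S = 0.
But (S) is also a unit clause — contradiction.
So every satisfying assignment has T = True.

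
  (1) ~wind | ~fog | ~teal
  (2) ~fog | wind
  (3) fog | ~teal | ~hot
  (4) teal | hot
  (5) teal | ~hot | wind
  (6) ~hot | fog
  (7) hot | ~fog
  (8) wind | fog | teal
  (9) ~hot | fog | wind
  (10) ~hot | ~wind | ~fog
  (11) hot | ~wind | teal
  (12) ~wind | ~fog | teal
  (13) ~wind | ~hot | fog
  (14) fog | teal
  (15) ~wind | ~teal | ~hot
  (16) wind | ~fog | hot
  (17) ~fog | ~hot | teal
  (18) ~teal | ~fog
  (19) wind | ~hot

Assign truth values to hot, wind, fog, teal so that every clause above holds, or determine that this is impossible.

Case fog = 0:
(~hot) alone gives hot = 0.
(teal) alone gives teal = 1.
All clauses hold; wind can take either value.

hot=0, wind=1, fog=0, teal=1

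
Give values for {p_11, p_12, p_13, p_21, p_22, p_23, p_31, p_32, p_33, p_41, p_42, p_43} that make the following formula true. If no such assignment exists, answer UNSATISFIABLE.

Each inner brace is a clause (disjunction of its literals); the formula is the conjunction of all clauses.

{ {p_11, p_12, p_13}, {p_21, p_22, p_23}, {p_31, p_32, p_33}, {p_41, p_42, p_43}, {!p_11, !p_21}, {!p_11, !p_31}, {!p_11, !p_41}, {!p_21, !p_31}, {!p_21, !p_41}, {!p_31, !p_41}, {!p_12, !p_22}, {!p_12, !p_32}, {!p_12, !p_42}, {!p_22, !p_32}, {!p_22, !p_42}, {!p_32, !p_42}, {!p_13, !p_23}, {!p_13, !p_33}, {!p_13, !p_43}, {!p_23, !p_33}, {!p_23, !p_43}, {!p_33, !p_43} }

Branch on p_11: set p_11 = false.
Branch on p_12: set p_12 = true.
(!p_22) alone gives p_22 = false.
(!p_32) alone gives p_32 = false.
(!p_42) alone gives p_42 = false.
Branch on p_21: set p_21 = true.
(!p_31) alone gives p_31 = false.
(p_33) alone gives p_33 = true.
(!p_41) alone gives p_41 = false.
(p_43) alone gives p_43 = true.
But (!p_43) is also a unit clause — contradiction.
Backtrack on p_21: now try p_21 = false.
(p_23) alone gives p_23 = true.
(!p_13) alone gives p_13 = false.
(!p_33) alone gives p_33 = false.
(p_31) alone gives p_31 = true.
(!p_41) alone gives p_41 = false.
(p_43) alone gives p_43 = true.
But (!p_43) is also a unit clause — contradiction.
Either choice for p_21 ends in contradiction.
Backtrack on p_12: now try p_12 = false.
(p_13) alone gives p_13 = true.
(!p_23) alone gives p_23 = false.
(!p_33) alone gives p_33 = false.
(!p_43) alone gives p_43 = false.
Branch on p_21: set p_21 = true.
(!p_31) alone gives p_31 = false.
(p_32) alone gives p_32 = true.
(!p_41) alone gives p_41 = false.
(p_42) alone gives p_42 = true.
But (!p_42) is also a unit clause — contradiction.
Backtrack on p_21: now try p_21 = false.
(p_22) alone gives p_22 = true.
(!p_32) alone gives p_32 = false.
(p_31) alone gives p_31 = true.
(!p_41) alone gives p_41 = false.
(p_42) alone gives p_42 = true.
But (!p_42) is also a unit clause — contradiction.
Either choice for p_21 ends in contradiction.
Either choice for p_12 ends in contradiction.
Backtrack on p_11: now try p_11 = true.
(!p_21) alone gives p_21 = false.
(!p_31) alone gives p_31 = false.
(!p_41) alone gives p_41 = false.
Branch on p_22: set p_22 = true.
(!p_12) alone gives p_12 = false.
(!p_32) alone gives p_32 = false.
(p_33) alone gives p_33 = true.
(!p_42) alone gives p_42 = false.
(p_43) alone gives p_43 = true.
But (!p_43) is also a unit clause — contradiction.
Backtrack on p_22: now try p_22 = false.
(p_23) alone gives p_23 = true.
(!p_13) alone gives p_13 = false.
(!p_33) alone gives p_33 = false.
(p_32) alone gives p_32 = true.
(!p_12) alone gives p_12 = false.
(!p_42) alone gives p_42 = false.
(p_43) alone gives p_43 = true.
But (!p_43) is also a unit clause — contradiction.
Either choice for p_22 ends in contradiction.
Either choice for p_11 ends in contradiction.

UNSATISFIABLE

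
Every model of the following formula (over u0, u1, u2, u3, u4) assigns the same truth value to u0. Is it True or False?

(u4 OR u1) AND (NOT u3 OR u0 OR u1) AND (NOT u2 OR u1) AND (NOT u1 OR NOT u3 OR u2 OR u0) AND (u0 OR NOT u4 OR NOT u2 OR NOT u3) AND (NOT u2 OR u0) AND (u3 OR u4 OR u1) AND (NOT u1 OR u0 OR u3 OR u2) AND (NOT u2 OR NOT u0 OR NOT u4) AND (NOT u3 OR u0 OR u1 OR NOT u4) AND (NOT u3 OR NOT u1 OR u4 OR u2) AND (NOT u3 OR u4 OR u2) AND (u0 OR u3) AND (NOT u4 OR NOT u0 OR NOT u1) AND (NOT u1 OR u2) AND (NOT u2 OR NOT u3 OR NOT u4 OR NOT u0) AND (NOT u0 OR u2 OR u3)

True

Suppose u0 = false.
The clause (NOT u2) is unit, so u2 = false.
The clause (u3) is unit, so u3 = true.
The clause (u1) is unit, so u1 = true.
But (NOT u1) is also a unit clause — contradiction.
So every satisfying assignment has u0 = True.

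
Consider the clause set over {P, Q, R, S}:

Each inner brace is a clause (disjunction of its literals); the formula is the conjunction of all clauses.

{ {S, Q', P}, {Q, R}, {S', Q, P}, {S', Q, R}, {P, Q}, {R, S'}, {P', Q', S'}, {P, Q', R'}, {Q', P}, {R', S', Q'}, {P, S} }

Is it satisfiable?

Yes

Try Q = 1.
The clause (P) is unit, so P = 1.
The clause (S') is unit, so S = 0.
No clause remains; R is free.
A satisfying assignment: P ↦ 1; Q ↦ 1; R ↦ 0; S ↦ 0.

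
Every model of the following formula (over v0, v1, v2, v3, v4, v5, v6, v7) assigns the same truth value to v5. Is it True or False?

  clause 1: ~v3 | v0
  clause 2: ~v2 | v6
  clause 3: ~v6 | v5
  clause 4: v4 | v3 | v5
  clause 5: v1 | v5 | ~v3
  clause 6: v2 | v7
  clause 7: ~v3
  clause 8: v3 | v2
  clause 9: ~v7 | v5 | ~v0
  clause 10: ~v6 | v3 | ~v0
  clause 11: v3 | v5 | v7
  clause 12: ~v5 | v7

True

Suppose v5 = 0.
Unit clause (~v6) forces v6 = 0.
Unit clause (~v2) forces v2 = 0.
Unit clause (v7) forces v7 = 1.
Unit clause (~v3) forces v3 = 0.
Now (v3) is unsatisfied and unit — conflict.
So every satisfying assignment has v5 = True.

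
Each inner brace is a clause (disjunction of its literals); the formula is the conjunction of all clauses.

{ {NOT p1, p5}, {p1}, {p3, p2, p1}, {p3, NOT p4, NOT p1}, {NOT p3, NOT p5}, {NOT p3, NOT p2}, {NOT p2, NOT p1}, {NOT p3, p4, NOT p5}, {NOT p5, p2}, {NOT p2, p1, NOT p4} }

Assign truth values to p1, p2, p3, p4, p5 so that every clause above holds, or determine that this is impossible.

(p1) alone gives p1 = true.
(p5) alone gives p5 = true.
(NOT p3) alone gives p3 = false.
(NOT p4) alone gives p4 = false.
(NOT p2) alone gives p2 = false.
Now (p2) is unsatisfied and unit — conflict.

UNSATISFIABLE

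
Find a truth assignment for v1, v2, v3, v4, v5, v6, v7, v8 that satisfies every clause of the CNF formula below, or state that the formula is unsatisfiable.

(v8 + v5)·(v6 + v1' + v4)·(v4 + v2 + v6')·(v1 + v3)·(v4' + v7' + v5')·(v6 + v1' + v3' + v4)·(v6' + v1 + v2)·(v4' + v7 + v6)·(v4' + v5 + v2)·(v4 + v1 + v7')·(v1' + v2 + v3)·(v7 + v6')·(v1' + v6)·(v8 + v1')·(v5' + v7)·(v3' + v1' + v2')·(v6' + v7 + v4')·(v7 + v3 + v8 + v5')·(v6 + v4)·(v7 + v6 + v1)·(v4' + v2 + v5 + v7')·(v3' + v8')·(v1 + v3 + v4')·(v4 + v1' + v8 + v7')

Case v8 = 1:
From the singleton clause (v3'), v3 = 0.
From the singleton clause (v1), v1 = 1.
From the singleton clause (v2), v2 = 1.
From the singleton clause (v6), v6 = 1.
From the singleton clause (v7), v7 = 1.
Case v4 = 0:
Every clause is now satisfied; v5 is unconstrained.

v1=1,  v2=1,  v3=0,  v4=0,  v5=0,  v6=1,  v7=1,  v8=1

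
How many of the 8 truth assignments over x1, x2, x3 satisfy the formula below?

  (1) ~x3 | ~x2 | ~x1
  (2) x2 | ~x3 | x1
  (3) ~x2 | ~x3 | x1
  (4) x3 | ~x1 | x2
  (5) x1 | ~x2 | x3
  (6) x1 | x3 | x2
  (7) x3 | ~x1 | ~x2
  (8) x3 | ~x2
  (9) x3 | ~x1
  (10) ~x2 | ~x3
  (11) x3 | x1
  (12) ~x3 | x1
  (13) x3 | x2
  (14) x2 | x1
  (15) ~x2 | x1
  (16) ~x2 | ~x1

There are 2^3 = 8 truth assignments over (x1, x2, x3).
Check each against the 16 clauses (columns in the order x1, x2, x3):
  F F F  ✗ fails (x1 | x3 | x2)
  F F T  ✗ fails (x2 | ~x3 | x1)
  F T F  ✗ fails (x1 | ~x2 | x3)
  F T T  ✗ fails (~x2 | ~x3 | x1)
  T F F  ✗ fails (x3 | ~x1 | x2)
  T F T  ✓ satisfies all
  T T F  ✗ fails (x3 | ~x1 | ~x2)
  T T T  ✗ fails (~x3 | ~x2 | ~x1)
1 of the 8 rows is a model.

1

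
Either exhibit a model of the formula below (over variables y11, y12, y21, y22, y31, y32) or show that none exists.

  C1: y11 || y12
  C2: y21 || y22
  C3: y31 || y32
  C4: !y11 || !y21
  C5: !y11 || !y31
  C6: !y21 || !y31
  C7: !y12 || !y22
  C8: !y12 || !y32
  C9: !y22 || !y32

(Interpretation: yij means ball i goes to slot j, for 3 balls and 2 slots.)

UNSATISFIABLE

Try y11 = true.
The clause (!y21) is unit, so y21 = false.
The clause (y22) is unit, so y22 = true.
The clause (!y31) is unit, so y31 = false.
The clause (y32) is unit, so y32 = true.
But (!y32) is also a unit clause — contradiction.
That branch fails; take y11 = false instead.
The clause (y12) is unit, so y12 = true.
The clause (!y22) is unit, so y22 = false.
The clause (y21) is unit, so y21 = true.
The clause (!y31) is unit, so y31 = false.
The clause (y32) is unit, so y32 = true.
But (!y32) is also a unit clause — contradiction.
Neither y11 = true nor y11 = false works.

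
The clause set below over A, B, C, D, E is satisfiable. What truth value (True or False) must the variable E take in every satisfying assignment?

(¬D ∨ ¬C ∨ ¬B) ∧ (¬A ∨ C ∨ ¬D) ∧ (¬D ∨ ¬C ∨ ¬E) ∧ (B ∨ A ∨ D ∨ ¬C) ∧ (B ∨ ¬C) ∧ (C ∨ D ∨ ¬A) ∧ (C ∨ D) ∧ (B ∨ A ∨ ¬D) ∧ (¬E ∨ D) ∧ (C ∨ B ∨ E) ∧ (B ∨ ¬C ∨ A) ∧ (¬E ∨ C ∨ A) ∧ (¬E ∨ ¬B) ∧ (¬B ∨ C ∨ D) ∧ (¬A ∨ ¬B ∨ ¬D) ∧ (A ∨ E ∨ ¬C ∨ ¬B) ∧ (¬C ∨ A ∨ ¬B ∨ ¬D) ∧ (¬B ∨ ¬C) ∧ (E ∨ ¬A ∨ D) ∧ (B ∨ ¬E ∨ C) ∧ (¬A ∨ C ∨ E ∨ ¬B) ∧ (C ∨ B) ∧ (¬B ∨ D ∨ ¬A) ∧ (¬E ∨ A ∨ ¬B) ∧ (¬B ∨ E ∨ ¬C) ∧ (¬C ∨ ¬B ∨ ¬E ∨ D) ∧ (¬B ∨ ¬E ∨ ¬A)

False

Suppose E = True.
The clause (D) is unit, so D = True.
The clause (¬C) is unit, so C = False.
The clause (¬A) is unit, so A = False.
That conflicts with the unit clause (A).
So every satisfying assignment has E = False.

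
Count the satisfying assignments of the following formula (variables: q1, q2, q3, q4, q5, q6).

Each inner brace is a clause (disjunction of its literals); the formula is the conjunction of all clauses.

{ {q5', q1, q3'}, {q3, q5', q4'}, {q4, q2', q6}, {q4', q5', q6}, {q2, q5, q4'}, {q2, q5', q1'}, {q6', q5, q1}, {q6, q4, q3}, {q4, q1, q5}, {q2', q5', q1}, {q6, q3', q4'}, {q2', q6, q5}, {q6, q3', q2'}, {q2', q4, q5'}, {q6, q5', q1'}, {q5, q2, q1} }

9

There are 2^6 = 64 truth assignments over (q1, q2, q3, q4, q5, q6).
Split on q2. With q2 = 1, the clauses containing q2 are satisfied and q2' drops from the rest; 5 of the 2^5 = 32 assignments to the other variables satisfy what remains.
With q2 = 0, by the same count on the reduced clause set, 4 assignments work.
(One model: q1=F, q2=F, q3=F, q4=F, q5=T, q6=T.)
Total: 5 + 4 = 9.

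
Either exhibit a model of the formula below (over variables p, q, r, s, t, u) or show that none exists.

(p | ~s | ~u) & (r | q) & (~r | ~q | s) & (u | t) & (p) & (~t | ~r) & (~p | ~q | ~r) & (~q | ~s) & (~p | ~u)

p: 1,  q: 1,  r: 0,  s: 0,  t: 1,  u: 0

Unit clause (p) forces p = 1.
Unit clause (~u) forces u = 0.
Unit clause (t) forces t = 1.
Unit clause (~r) forces r = 0.
Unit clause (q) forces q = 1.
Unit clause (~s) forces s = 0.
This assignment satisfies each clause.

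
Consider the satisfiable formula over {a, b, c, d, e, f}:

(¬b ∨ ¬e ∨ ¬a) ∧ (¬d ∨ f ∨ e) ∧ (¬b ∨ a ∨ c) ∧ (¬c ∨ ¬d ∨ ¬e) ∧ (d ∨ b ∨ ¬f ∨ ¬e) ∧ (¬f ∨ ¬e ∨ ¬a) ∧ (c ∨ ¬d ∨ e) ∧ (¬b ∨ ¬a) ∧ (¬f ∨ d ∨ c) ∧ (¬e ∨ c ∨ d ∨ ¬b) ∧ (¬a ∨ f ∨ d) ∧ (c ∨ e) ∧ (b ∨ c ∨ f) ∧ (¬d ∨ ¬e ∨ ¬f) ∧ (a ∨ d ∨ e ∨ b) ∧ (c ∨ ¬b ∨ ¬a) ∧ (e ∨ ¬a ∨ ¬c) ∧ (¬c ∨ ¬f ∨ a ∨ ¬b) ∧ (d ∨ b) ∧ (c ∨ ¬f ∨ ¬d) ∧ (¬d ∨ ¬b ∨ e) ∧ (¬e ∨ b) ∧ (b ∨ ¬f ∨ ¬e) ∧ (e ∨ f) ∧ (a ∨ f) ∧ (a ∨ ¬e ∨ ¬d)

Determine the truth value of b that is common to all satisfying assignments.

False

Suppose b = True.
(¬a) alone gives a = False.
(c) alone gives c = True.
(¬f) alone gives f = False.
Now (f) is unsatisfied and unit — conflict.
So every satisfying assignment has b = False.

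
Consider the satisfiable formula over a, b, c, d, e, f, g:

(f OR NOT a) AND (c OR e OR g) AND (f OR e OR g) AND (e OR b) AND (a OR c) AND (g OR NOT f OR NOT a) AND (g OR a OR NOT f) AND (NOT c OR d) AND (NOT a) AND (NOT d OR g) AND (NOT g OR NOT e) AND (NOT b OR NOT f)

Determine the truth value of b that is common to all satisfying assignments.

True

Suppose b = false.
From the singleton clause (e), e = true.
From the singleton clause (NOT a), a = false.
From the singleton clause (c), c = true.
From the singleton clause (d), d = true.
From the singleton clause (g), g = true.
That conflicts with the unit clause (NOT g).
So every satisfying assignment has b = True.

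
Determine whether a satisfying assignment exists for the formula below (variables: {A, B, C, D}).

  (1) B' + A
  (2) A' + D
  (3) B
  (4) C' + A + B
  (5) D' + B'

From the singleton clause (B), B = 1.
From the singleton clause (A), A = 1.
From the singleton clause (D), D = 1.
Now (D') is unsatisfied and unit — conflict.
No assignment satisfies every clause.

No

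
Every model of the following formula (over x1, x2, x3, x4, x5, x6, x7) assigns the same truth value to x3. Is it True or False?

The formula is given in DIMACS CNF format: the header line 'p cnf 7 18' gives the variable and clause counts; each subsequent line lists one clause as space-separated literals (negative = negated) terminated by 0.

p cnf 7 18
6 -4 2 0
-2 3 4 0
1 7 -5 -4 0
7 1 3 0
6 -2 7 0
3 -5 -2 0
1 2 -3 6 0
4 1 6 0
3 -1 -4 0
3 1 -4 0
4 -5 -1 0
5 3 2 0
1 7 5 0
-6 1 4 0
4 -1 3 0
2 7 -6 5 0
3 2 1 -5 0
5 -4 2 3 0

Suppose x3 = False.
Try x2 = False.
The clause (x5) is unit, so x5 = True.
The clause (x1) is unit, so x1 = True.
The clause (¬x4) is unit, so x4 = False.
Now (x4) is unsatisfied and unit — conflict.
So x2 must be the other value — set x2 = True.
The clause (x4) is unit, so x4 = True.
The clause (¬x5) is unit, so x5 = False.
The clause (¬x1) is unit, so x1 = False.
Now (x1) is unsatisfied and unit — conflict.
Either choice for x2 ends in contradiction.
So every satisfying assignment has x3 = True.

True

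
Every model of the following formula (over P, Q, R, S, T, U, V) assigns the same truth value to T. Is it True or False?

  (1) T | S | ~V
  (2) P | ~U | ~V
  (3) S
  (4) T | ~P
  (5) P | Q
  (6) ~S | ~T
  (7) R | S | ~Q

False

Suppose T = 1.
(S) alone gives S = 1.
Now (~S) is unsatisfied and unit — conflict.
So every satisfying assignment has T = False.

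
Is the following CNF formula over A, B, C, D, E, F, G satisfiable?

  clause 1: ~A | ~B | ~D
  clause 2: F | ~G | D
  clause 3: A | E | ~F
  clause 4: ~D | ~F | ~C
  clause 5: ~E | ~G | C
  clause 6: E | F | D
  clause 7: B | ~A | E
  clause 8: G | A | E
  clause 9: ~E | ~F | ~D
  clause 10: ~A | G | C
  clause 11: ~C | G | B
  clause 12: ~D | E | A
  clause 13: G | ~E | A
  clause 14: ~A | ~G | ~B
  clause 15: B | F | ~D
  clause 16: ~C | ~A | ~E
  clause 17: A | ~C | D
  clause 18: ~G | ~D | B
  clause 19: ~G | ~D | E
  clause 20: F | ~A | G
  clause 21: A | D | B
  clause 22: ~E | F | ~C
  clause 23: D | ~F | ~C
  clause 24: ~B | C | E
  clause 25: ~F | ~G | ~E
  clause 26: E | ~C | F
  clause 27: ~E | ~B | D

Suppose A = 0.
Suppose E = 1.
The clause (G) is unit, so G = 1.
The clause (C) is unit, so C = 1.
The clause (D) is unit, so D = 1.
The clause (~F) is unit, so F = 0.
That conflicts with the unit clause (F).
That branch fails; take E = 0 instead.
The clause (~F) is unit, so F = 0.
The clause (D) is unit, so D = 1.
That conflicts with the unit clause (~D).
Either choice for E ends in contradiction.
That branch fails; take A = 1 instead.
Suppose B = 0.
The clause (E) is unit, so E = 1.
The clause (~C) is unit, so C = 0.
The clause (~G) is unit, so G = 0.
That conflicts with the unit clause (G).
That branch fails; take B = 1 instead.
The clause (~D) is unit, so D = 0.
The clause (~G) is unit, so G = 0.
The clause (C) is unit, so C = 1.
The clause (~E) is unit, so E = 0.
The clause (F) is unit, so F = 1.
That conflicts with the unit clause (~F).
Either choice for B ends in contradiction.
Either choice for A ends in contradiction.
No assignment satisfies every clause.

No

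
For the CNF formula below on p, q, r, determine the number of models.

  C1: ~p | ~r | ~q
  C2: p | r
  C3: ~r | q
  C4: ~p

1

There are 2^3 = 8 truth assignments over (p, q, r).
Check each against the 4 clauses (columns in the order p, q, r):
  F F F  ✗ fails (p | r)
  F F T  ✗ fails (~r | q)
  F T F  ✗ fails (p | r)
  F T T  ✓ satisfies all
  T F F  ✗ fails (~p)
  T F T  ✗ fails (~r | q)
  T T F  ✗ fails (~p)
  T T T  ✗ fails (~p | ~r | ~q)
1 of the 8 rows is a model.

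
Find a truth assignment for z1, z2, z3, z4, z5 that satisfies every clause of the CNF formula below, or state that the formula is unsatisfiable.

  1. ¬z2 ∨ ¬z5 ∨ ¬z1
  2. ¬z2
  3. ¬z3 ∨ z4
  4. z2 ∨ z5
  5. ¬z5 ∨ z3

z1=True,  z2=False,  z3=True,  z4=True,  z5=True

Unit clause (¬z2) forces z2 = False.
Unit clause (z5) forces z5 = True.
Unit clause (z3) forces z3 = True.
Unit clause (z4) forces z4 = True.
Every clause is now satisfied; z1 is unconstrained.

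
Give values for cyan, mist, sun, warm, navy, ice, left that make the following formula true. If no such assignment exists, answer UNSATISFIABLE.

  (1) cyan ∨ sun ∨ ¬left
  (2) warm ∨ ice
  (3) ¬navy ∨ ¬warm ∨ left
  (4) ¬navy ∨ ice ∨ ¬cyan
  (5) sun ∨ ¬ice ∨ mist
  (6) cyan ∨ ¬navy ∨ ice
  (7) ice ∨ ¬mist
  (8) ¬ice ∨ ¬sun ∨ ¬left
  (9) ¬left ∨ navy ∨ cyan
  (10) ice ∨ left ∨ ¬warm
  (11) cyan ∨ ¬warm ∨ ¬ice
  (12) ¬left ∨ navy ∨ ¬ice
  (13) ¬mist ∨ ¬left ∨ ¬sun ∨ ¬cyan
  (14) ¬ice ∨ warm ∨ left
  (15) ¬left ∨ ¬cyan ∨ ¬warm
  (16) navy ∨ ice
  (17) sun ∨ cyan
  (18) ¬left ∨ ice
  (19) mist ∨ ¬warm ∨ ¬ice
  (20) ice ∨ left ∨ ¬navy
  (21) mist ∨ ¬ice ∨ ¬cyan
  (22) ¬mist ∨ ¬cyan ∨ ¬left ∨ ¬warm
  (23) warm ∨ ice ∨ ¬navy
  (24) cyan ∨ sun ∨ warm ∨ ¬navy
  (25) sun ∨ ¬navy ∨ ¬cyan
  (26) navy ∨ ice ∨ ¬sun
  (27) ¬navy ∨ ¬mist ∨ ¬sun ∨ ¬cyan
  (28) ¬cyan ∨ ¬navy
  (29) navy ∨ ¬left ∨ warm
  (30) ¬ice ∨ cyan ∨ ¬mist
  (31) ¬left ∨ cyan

cyan ↦ True; mist ↦ True; sun ↦ True; warm ↦ True; navy ↦ False; ice ↦ True; left ↦ False

Try warm = True.
Try navy = False.
The clause (ice) is unit, so ice = True.
The clause (cyan) is unit, so cyan = True.
The clause (¬left) is unit, so left = False.
The clause (mist) is unit, so mist = True.
No clause remains; sun is free.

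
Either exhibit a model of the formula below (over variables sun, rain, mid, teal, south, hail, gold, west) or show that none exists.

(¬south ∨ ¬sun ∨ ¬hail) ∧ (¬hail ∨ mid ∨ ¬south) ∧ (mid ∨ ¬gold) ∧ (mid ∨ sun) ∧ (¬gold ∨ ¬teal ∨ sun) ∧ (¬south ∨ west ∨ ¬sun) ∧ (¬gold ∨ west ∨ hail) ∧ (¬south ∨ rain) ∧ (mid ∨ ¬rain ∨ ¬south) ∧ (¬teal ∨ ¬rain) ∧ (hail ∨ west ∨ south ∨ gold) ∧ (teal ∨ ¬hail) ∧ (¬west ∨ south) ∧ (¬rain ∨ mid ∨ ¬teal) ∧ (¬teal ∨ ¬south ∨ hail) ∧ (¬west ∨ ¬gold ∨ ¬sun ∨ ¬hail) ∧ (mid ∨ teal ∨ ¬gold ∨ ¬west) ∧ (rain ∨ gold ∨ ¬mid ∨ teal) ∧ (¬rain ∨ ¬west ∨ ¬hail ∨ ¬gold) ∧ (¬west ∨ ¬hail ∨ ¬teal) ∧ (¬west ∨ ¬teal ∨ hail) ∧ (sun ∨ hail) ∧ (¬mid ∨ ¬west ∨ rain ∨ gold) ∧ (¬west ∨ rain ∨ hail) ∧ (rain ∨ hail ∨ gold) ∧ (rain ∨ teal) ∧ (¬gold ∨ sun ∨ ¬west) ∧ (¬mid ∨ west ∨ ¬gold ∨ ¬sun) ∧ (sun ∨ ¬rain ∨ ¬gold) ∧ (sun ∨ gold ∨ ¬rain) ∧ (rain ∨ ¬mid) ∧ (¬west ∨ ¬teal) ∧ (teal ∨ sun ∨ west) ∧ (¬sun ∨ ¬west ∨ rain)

Suppose mid = False.
Unit clause (¬gold) forces gold = False.
Unit clause (sun) forces sun = True.
Suppose south = False.
Unit clause (¬west) forces west = False.
Unit clause (hail) forces hail = True.
Unit clause (teal) forces teal = True.
Unit clause (¬rain) forces rain = False.
This assignment satisfies each clause.

sun=True, rain=False, mid=False, teal=True, south=False, hail=True, gold=False, west=False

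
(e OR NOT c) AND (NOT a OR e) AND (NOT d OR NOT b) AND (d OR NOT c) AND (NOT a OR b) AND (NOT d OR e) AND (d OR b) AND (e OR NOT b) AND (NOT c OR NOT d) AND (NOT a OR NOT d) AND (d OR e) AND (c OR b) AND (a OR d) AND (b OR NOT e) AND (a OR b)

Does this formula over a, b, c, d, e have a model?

Branch on e: set e = true.
From the singleton clause (b), b = true.
From the singleton clause (NOT d), d = false.
From the singleton clause (NOT c), c = false.
From the singleton clause (a), a = true.
Every clause now holds.
A satisfying assignment: a: true; b: true; c: false; d: false; e: true.

Yes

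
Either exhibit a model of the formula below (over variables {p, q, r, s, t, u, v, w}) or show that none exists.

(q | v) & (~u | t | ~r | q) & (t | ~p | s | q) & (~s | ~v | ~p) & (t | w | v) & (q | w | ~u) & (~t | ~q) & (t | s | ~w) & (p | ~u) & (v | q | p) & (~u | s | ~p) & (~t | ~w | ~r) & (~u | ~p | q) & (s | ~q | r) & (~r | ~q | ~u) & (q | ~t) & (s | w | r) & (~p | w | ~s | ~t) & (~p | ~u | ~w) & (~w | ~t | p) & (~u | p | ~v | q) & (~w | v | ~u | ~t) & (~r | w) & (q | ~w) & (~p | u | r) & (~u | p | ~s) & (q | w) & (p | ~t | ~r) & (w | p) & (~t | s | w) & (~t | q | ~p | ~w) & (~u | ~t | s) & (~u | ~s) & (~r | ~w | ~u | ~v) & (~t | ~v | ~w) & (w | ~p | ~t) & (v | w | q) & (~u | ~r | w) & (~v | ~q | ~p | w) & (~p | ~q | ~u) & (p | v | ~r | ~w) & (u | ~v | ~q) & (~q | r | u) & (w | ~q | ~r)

p ↦ 1; q ↦ 1; r ↦ 1; s ↦ 1; t ↦ 0; u ↦ 0; v ↦ 0; w ↦ 1

Branch on q: set q = 1.
From the singleton clause (~t), t = 0.
Branch on w: set w = 1.
From the singleton clause (s), s = 1.
From the singleton clause (~u), u = 0.
From the singleton clause (~v), v = 0.
From the singleton clause (r), r = 1.
From the singleton clause (p), p = 1.
Every clause now holds.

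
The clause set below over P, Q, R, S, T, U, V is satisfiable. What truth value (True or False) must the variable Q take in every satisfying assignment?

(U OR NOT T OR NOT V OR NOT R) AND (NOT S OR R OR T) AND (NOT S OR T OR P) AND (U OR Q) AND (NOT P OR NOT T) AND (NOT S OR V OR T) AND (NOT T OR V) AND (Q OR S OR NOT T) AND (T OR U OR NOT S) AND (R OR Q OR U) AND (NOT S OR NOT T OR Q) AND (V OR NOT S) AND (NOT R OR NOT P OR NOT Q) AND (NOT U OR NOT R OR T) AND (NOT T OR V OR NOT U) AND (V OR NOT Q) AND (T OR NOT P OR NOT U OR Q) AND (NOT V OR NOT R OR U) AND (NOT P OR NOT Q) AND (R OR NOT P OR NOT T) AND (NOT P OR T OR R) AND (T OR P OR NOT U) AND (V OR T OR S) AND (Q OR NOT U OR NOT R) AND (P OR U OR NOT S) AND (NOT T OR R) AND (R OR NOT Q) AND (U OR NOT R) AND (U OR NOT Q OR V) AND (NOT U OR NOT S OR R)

True

Suppose Q = false.
From the singleton clause (U), U = true.
From the singleton clause (NOT R), R = false.
From the singleton clause (NOT T), T = false.
From the singleton clause (NOT S), S = false.
From the singleton clause (NOT P), P = false.
Now (P) is unsatisfied and unit — conflict.
So every satisfying assignment has Q = True.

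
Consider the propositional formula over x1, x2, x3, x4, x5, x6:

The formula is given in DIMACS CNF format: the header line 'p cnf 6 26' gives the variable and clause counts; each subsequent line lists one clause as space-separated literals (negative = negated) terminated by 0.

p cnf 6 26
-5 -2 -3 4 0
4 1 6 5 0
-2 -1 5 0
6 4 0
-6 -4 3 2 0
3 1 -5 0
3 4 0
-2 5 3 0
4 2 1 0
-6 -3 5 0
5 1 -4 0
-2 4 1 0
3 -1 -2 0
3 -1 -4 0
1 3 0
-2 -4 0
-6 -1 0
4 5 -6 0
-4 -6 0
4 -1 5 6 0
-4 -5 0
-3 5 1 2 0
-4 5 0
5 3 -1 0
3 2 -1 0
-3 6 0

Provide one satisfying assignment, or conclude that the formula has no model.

Case x6 = True:
From the singleton clause (¬x1), x1 = False.
From the singleton clause (x3), x3 = True.
From the singleton clause (x5), x5 = True.
From the singleton clause (¬x4), x4 = False.
From the singleton clause (¬x2), x2 = False.
But (x2) is also a unit clause — contradiction.
That branch fails; take x6 = False instead.
From the singleton clause (x4), x4 = True.
From the singleton clause (¬x2), x2 = False.
From the singleton clause (¬x5), x5 = False.
But (x5) is also a unit clause — contradiction.
Either choice for x6 ends in contradiction.

UNSATISFIABLE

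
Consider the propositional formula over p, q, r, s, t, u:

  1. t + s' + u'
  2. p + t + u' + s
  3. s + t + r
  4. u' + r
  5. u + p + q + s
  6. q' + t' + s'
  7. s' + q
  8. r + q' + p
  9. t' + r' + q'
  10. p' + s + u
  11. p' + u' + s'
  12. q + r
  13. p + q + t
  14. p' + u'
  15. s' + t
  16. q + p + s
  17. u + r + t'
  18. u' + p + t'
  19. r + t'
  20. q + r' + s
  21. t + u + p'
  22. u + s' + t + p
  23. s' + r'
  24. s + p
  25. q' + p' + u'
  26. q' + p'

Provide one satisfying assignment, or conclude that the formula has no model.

Branch on u: set u = 0.
Branch on s: set s = 0.
(p') alone gives p = 0.
Now (p) is unsatisfied and unit — conflict.
Undo s and try s = 1.
(q) alone gives q = 1.
(t') alone gives t = 0.
Now (t) is unsatisfied and unit — conflict.
Neither s = 1 nor s = 0 works.
Undo u and try u = 1.
(r) alone gives r = 1.
(p') alone gives p = 0.
(t') alone gives t = 0.
(s') alone gives s = 0.
Now (s) is unsatisfied and unit — conflict.
Neither u = 1 nor u = 0 works.

UNSATISFIABLE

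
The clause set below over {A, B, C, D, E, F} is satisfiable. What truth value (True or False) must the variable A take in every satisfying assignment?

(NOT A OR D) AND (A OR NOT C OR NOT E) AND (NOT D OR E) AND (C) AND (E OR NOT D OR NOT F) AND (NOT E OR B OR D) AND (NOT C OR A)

True

Suppose A = false.
Unit clause (C) forces C = true.
But (NOT C) is also a unit clause — contradiction.
So every satisfying assignment has A = True.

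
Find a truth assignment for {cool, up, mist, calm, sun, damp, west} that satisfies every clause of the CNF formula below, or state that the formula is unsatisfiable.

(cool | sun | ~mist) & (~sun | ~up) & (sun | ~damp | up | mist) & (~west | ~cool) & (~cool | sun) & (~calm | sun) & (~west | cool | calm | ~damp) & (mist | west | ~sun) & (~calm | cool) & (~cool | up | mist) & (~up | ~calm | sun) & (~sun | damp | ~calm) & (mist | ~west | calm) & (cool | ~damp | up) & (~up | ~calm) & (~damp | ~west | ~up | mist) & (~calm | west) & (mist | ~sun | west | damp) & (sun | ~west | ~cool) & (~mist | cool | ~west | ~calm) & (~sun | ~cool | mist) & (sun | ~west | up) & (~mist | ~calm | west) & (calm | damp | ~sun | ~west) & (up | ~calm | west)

cool=1, up=0, mist=1, calm=0, sun=1, damp=1, west=0

Suppose sun = 1.
(~up) alone gives up = 0.
Suppose west = 0.
(mist) alone gives mist = 1.
(~calm) alone gives calm = 0.
Suppose cool = 1.
All clauses hold; damp can take either value.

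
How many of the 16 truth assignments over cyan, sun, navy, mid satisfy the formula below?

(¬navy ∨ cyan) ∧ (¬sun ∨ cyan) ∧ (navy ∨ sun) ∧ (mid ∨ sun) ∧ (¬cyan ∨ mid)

3

There are 2^4 = 16 truth assignments over (cyan, sun, navy, mid).
Split on cyan. With cyan = True, the clauses containing cyan are satisfied and ¬cyan drops from the rest; 3 of the 2^3 = 8 assignments to the other variables satisfy what remains.
With cyan = False, by the same count on the reduced clause set, 0 assignments work.
(One model: cyan=T, sun=F, navy=T, mid=T.)
Total: 3 + 0 = 3.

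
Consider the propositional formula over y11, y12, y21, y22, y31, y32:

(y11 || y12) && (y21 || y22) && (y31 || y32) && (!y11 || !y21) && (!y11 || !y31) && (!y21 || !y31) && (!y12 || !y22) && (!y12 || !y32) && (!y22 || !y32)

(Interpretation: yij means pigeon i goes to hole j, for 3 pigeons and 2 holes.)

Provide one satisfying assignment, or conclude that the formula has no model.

Try y11 = true.
(!y21) alone gives y21 = false.
(y22) alone gives y22 = true.
(!y31) alone gives y31 = false.
(y32) alone gives y32 = true.
Now (!y32) is unsatisfied and unit — conflict.
That branch fails; take y11 = false instead.
(y12) alone gives y12 = true.
(!y22) alone gives y22 = false.
(y21) alone gives y21 = true.
(!y31) alone gives y31 = false.
(y32) alone gives y32 = true.
Now (!y32) is unsatisfied and unit — conflict.
Neither y11 = true nor y11 = false works.

UNSATISFIABLE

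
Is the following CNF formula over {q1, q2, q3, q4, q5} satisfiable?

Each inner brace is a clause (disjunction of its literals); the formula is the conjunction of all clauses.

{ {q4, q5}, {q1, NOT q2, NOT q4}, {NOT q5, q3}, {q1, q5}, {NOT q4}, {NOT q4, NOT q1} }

Unit clause (NOT q4) forces q4 = false.
Unit clause (q5) forces q5 = true.
Unit clause (q3) forces q3 = true.
No clause remains; q1, q2 are free.
A satisfying assignment: q1 ↦ false, q2 ↦ false, q3 ↦ true, q4 ↦ false, q5 ↦ true.

Yes, satisfiable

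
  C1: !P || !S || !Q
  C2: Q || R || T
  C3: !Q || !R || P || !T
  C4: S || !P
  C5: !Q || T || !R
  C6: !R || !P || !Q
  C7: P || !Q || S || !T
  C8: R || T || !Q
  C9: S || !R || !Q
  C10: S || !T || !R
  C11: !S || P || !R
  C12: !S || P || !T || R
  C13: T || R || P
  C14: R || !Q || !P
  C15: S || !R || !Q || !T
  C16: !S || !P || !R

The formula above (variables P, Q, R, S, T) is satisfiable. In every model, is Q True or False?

False

Suppose Q = true.
Case P = false:
Case R = false:
Unit clause (T) forces T = true.
Unit clause (S) forces S = true.
Now (!S) is unsatisfied and unit — conflict.
Backtrack on R: now try R = true.
Unit clause (!T) forces T = false.
Now (T) is unsatisfied and unit — conflict.
Both values of R lead to a conflict.
Backtrack on P: now try P = true.
Unit clause (!S) forces S = false.
Now (S) is unsatisfied and unit — conflict.
Both values of P lead to a conflict.
So every satisfying assignment has Q = False.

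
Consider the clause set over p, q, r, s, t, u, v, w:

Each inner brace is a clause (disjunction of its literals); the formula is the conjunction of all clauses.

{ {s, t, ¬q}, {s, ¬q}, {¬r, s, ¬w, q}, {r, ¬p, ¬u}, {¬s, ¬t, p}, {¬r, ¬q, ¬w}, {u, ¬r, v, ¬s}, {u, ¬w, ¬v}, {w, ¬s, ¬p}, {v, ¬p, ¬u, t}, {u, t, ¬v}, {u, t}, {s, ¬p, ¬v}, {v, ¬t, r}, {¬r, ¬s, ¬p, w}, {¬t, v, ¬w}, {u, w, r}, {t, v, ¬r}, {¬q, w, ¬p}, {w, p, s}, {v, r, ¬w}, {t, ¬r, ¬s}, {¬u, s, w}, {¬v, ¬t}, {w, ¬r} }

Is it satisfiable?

Satisfiable

Case s = True:
Case t = False:
The clause (u) is unit, so u = True.
The clause (¬r) is unit, so r = False.
The clause (¬p) is unit, so p = False.
Case v = True:
Every clause is now satisfied; q, w are unconstrained.
A satisfying assignment: p: False, q: True, r: False, s: True, t: False, u: True, v: True, w: False.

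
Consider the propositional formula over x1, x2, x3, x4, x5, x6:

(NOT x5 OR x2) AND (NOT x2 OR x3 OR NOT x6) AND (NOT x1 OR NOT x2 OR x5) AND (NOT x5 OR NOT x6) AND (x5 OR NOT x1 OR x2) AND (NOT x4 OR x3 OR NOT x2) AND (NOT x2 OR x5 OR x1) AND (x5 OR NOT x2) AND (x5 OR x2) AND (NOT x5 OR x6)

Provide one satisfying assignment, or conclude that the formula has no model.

UNSATISFIABLE

Branch on x5: set x5 = false.
The clause (NOT x2) is unit, so x2 = false.
But (x2) is also a unit clause — contradiction.
Undo x5 and try x5 = true.
The clause (x2) is unit, so x2 = true.
The clause (NOT x6) is unit, so x6 = false.
But (x6) is also a unit clause — contradiction.
Neither x5 = true nor x5 = false works.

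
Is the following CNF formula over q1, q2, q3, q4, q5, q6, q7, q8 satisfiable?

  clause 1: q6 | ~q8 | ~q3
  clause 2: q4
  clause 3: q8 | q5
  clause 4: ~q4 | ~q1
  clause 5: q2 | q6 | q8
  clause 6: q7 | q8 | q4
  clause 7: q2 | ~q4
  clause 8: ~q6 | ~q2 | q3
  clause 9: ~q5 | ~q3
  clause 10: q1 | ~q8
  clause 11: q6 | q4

The clause (q4) is unit, so q4 = 1.
The clause (~q1) is unit, so q1 = 0.
The clause (q2) is unit, so q2 = 1.
The clause (~q8) is unit, so q8 = 0.
The clause (q5) is unit, so q5 = 1.
The clause (~q3) is unit, so q3 = 0.
The clause (~q6) is unit, so q6 = 0.
No clause remains; q7 is free.
A satisfying assignment: q1=0; q2=1; q3=0; q4=1; q5=1; q6=0; q7=1; q8=0.

Yes, satisfiable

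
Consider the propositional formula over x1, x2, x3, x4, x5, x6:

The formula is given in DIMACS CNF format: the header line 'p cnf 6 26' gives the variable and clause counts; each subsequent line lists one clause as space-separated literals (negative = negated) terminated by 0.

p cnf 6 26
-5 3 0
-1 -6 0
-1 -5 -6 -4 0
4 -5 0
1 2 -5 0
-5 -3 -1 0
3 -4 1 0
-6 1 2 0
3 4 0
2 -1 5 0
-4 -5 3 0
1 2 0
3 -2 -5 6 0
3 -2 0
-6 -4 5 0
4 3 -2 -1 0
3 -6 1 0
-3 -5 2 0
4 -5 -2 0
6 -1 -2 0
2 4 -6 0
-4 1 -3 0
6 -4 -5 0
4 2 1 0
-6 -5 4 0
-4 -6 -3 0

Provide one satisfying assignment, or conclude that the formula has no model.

Suppose x5 = False.
Suppose x1 = False.
(x2) alone gives x2 = True.
(x3) alone gives x3 = True.
(¬x4) alone gives x4 = False.
No clause remains; x6 is free.

x1: False, x2: True, x3: True, x4: False, x5: False, x6: False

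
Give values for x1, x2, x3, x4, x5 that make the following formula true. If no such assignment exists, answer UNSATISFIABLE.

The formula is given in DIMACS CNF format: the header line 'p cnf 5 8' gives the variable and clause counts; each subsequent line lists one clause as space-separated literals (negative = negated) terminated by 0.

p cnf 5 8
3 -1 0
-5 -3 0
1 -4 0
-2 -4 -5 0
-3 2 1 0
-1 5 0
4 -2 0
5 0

Unit clause (x5) forces x5 = True.
Unit clause (¬x3) forces x3 = False.
Unit clause (¬x1) forces x1 = False.
Unit clause (¬x4) forces x4 = False.
Unit clause (¬x2) forces x2 = False.
All clauses are satisfied.

x1 ↦ False, x2 ↦ False, x3 ↦ False, x4 ↦ False, x5 ↦ True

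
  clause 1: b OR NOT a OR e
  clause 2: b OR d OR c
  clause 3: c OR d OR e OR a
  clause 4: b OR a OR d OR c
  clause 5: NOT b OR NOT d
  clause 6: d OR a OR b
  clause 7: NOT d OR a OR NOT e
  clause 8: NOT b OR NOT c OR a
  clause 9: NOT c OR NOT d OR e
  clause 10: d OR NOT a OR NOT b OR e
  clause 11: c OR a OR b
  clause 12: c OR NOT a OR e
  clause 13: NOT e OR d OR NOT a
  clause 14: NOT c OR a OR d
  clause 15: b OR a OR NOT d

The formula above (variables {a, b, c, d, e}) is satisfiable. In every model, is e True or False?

Suppose e = false.
Suppose b = true.
The clause (NOT d) is unit, so d = false.
The clause (NOT a) is unit, so a = false.
The clause (c) is unit, so c = true.
That conflicts with the unit clause (NOT c).
Undo b and try b = false.
The clause (NOT a) is unit, so a = false.
The clause (d) is unit, so d = true.
That conflicts with the unit clause (NOT d).
Either choice for b ends in contradiction.
So every satisfying assignment has e = True.

True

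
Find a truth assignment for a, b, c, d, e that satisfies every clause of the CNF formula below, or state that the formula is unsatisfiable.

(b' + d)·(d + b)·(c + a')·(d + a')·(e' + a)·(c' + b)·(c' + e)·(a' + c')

Branch on b: set b = 1.
The clause (d) is unit, so d = 1.
Branch on c: set c = 0.
The clause (a') is unit, so a = 0.
The clause (e') is unit, so e = 0.
This assignment satisfies each clause.

a: 0, b: 1, c: 0, d: 1, e: 0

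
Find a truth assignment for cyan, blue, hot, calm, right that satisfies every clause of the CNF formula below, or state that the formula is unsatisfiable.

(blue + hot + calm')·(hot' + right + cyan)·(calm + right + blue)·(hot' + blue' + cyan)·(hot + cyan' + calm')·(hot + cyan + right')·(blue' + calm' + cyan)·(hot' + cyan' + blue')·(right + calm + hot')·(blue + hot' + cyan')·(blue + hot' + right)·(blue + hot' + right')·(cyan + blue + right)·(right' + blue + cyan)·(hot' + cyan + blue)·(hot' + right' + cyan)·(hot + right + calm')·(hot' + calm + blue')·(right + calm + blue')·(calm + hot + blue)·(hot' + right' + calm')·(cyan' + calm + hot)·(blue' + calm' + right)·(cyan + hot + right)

Try blue = 1.
Try hot = 0.
Try cyan = 0.
The clause (right') is unit, so right = 0.
That conflicts with the unit clause (right).
So cyan must be the other value — set cyan = 1.
The clause (calm') is unit, so calm = 0.
That conflicts with the unit clause (calm).
Both values of cyan lead to a conflict.
So hot must be the other value — set hot = 1.
The clause (cyan) is unit, so cyan = 1.
That conflicts with the unit clause (cyan').
Both values of hot lead to a conflict.
So blue must be the other value — set blue = 0.
Try hot = 1.
The clause (cyan') is unit, so cyan = 0.
That conflicts with the unit clause (cyan).
So hot must be the other value — set hot = 0.
The clause (calm') is unit, so calm = 0.
That conflicts with the unit clause (calm).
Both values of hot lead to a conflict.
Both values of blue lead to a conflict.

UNSATISFIABLE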